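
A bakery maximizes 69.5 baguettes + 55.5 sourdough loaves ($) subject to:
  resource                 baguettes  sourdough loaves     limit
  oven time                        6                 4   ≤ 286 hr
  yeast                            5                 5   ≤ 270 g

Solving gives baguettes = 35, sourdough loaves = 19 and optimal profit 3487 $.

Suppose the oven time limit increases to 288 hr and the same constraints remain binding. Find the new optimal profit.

3501

Both oven time and yeast are binding at x*.
Dual feasibility on the basic columns requires 6·y_oven time + 5·y_yeast = 69.5, 4·y_oven time + 5·y_yeast = 55.5.
This yields shadow prices y_oven time = 7, y_yeast = 5.5.
Δz = y_oven time·Δb = 7 × (2) = 14, so new z* = 3487 + 14 = 3501.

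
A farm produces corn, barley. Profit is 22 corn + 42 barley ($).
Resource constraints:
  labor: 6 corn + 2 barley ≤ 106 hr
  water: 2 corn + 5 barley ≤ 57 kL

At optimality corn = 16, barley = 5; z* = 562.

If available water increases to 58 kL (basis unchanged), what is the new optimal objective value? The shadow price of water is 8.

570

Δb = 1, so new z* = 562 + (8)·(1) = 562 + 8 = 570.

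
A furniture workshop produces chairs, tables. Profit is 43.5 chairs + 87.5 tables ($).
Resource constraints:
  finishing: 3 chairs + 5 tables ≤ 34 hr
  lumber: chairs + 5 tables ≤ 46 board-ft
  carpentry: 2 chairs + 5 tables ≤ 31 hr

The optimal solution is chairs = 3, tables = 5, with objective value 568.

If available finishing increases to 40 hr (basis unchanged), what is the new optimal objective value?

At the optimum: finishing uses 34 of 34 (binding); lumber uses 28 of 46 (slack = 18); carpentry uses 31 of 31 (binding).
Since lumber is not tight, its dual is 0.
Dual feasibility on the basic columns requires 3·y_finishing + 2·y_carpentry = 43.5, 5·y_finishing + 5·y_carpentry = 87.5.
→ y_finishing = 8.5 and y_carpentry = 9.
Δz = y_finishing·Δb = 8.5 × (6) = 51, so new z* = 568 + 51 = 619.

619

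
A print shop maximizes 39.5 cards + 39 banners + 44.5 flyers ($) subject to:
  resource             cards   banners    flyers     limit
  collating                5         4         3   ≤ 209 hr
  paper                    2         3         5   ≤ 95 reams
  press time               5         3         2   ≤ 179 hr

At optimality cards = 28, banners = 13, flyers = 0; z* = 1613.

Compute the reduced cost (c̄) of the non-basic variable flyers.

-7

Check each constraint at x*: collating 192/209 (slack 17); paper 95/95 (tight); press time 179/179 (tight).
Since collating is not tight, its dual is 0.
From A_Bᵀ y = c: 2·y_paper + 5·y_press time = 39.5; 3·y_paper + 3·y_press time = 39.
This yields shadow prices y_paper = 8.5, y_press time = 4.5.
Reduced cost of flyers: c₃ − yᵀa₃ = 44.5 − (8.5·5 + 4.5·2) = 44.5 − 51.5 = -7.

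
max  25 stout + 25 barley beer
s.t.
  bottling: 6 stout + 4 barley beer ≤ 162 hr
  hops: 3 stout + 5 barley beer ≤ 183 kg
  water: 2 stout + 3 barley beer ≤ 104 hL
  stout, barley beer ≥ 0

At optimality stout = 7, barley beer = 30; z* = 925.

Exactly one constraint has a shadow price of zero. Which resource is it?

bottling: 162/162 (binding)
hops: 171/183 (slack 12)
water: 104/104 (binding)
By complementary slackness, a constraint with positive slack has shadow price 0 → hops.

hops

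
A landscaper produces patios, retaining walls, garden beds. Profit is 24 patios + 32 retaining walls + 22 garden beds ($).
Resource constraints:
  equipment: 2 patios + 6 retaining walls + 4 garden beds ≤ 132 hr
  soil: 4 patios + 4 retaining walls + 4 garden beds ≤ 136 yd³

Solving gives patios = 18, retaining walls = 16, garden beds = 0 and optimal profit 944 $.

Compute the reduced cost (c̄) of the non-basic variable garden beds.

-6

Both equipment and soil are binding at x*.
The binding rows give the dual system: 2·y_equipment + 4·y_soil = 24 and 6·y_equipment + 4·y_soil = 32.
→ y_equipment = 2 and y_soil = 5.
Reduced cost of garden beds: c₃ − yᵀa₃ = 22 − (2·4 + 5·4) = 22 − 28 = -6.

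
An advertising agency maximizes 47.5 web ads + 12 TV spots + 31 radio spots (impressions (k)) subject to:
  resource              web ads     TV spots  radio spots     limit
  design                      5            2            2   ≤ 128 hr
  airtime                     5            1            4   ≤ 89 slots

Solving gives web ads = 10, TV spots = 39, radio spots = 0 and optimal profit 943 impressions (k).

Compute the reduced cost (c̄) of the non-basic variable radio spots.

-2

Check each constraint at x*: design 128/128 (tight); airtime 89/89 (tight).
The binding rows give the dual system: 5·y_design + 5·y_airtime = 47.5 and 2·y_design + 1·y_airtime = 12.
→ y_design = 2.5 and y_airtime = 7.
Reduced cost of radio spots: c₃ − yᵀa₃ = 31 − (2.5·2 + 7·4) = 31 − 33 = -2.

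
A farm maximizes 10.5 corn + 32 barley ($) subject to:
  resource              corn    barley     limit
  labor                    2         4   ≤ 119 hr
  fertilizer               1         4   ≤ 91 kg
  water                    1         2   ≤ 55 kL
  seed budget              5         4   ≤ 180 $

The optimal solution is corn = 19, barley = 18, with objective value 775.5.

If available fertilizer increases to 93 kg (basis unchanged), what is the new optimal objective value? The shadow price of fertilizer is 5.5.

786.5

Δb = 2, so new z* = 775.5 + (5.5)·(2) = 775.5 + 11 = 786.5.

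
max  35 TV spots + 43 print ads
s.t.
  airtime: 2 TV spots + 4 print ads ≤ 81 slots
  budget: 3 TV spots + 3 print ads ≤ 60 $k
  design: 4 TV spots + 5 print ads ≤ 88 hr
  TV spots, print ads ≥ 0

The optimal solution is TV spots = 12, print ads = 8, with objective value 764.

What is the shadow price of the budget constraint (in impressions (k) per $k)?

Check each constraint at x*: airtime 56/81 (slack 25); budget 60/60 (tight); design 88/88 (tight).
By complementary slackness, y = 0 for the non-binding constraint.
From A_Bᵀ y = c: 3·y_budget + 4·y_design = 35; 3·y_budget + 5·y_design = 43.
Solving: y_budget = 1, y_design = 8.
Shadow price of budget = 1.

1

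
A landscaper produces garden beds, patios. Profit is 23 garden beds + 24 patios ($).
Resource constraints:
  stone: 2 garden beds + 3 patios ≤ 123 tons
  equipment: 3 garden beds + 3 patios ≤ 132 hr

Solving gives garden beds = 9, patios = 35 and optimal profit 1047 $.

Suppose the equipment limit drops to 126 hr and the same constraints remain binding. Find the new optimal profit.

At the optimum: stone uses 123 of 123 (binding); equipment uses 132 of 132 (binding).
The binding rows give the dual system: 2·y_stone + 3·y_equipment = 23 and 3·y_stone + 3·y_equipment = 24.
This yields shadow prices y_stone = 1, y_equipment = 7.
Δz = y_equipment·Δb = 7 × (-6) = -42, so new z* = 1047 − 42 = 1005.

1005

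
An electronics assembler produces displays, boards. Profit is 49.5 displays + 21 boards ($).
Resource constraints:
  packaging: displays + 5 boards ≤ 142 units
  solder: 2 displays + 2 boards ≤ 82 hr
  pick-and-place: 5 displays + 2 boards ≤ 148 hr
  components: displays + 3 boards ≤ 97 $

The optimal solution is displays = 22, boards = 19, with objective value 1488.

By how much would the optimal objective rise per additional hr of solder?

1

Binding: solder and pick-and-place. Non-binding: packaging (25 unused), components (18 unused).
Since packaging, components are not tight, their duals are 0.
The binding rows give the dual system: 2·y_solder + 5·y_pick-and-place = 49.5 and 2·y_solder + 2·y_pick-and-place = 21.
This yields shadow prices y_solder = 1, y_pick-and-place = 9.5.
Shadow price of solder = 1.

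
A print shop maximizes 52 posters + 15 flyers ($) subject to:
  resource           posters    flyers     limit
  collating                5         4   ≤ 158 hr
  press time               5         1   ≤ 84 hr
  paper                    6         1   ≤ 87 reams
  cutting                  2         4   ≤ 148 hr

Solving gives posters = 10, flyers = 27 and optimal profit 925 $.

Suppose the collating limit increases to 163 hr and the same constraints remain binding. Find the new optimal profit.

935

At the optimum: collating uses 158 of 158 (binding); press time uses 77 of 84 (slack = 7); paper uses 87 of 87 (binding); cutting uses 128 of 148 (slack = 20).
Since press time, cutting are not tight, their duals are 0.
The binding rows give the dual system: 5·y_collating + 6·y_paper = 52 and 4·y_collating + 1·y_paper = 15.
Solving: y_collating = 2, y_paper = 7.
Δz = y_collating·Δb = 2 × (5) = 10, so new z* = 925 + 10 = 935.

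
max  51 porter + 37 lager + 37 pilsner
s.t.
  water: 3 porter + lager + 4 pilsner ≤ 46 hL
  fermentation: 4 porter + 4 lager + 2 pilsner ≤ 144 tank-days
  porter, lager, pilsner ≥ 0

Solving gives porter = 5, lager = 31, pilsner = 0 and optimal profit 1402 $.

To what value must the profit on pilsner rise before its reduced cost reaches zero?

43

Check each constraint at x*: water 46/46 (tight); fermentation 144/144 (tight).
From A_Bᵀ y = c: 3·y_water + 4·y_fermentation = 51; 1·y_water + 4·y_fermentation = 37.
Solving: y_water = 7, y_fermentation = 7.5.
pilsner enters the basis when its profit ≥ yᵀa₃ = 7·4 + 7.5·2 = 43.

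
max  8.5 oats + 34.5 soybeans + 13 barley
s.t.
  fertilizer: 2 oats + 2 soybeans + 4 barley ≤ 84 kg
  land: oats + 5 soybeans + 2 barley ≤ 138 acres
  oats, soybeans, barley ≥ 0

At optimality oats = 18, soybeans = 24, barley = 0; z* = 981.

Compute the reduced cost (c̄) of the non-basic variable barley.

Check each constraint at x*: fertilizer 84/84 (tight); land 138/138 (tight).
From A_Bᵀ y = c: 2·y_fertilizer + 1·y_land = 8.5; 2·y_fertilizer + 5·y_land = 34.5.
This yields shadow prices y_fertilizer = 1, y_land = 6.5.
Reduced cost of barley: c₃ − yᵀa₃ = 13 − (1·4 + 6.5·2) = 13 − 17 = -4.

-4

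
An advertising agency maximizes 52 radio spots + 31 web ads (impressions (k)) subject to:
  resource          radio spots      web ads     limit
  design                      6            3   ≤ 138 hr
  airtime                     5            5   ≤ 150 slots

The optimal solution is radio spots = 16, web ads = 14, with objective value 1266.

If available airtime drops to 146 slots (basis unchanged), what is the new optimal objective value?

1258

Both design and airtime are binding at x*.
The binding rows give the dual system: 6·y_design + 5·y_airtime = 52 and 3·y_design + 5·y_airtime = 31.
This yields shadow prices y_design = 7, y_airtime = 2.
Δz = y_airtime·Δb = 2 × (-4) = -8, so new z* = 1266 − 8 = 1258.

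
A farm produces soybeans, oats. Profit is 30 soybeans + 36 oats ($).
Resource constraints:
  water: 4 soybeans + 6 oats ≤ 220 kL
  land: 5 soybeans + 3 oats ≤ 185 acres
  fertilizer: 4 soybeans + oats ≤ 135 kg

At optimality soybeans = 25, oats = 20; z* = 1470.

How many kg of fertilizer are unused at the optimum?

15

fertilizer used = 4·25 + 1·20 = 120; slack = 135 − 120 = 15.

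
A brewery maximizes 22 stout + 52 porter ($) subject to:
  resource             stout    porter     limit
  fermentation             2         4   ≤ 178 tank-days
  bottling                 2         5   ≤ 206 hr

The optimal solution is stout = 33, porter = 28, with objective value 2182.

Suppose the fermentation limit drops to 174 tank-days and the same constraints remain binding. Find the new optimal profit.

Check each constraint at x*: fermentation 178/178 (tight); bottling 206/206 (tight).
The binding rows give the dual system: 2·y_fermentation + 2·y_bottling = 22 and 4·y_fermentation + 5·y_bottling = 52.
Solving: y_fermentation = 3, y_bottling = 8.
Δz = y_fermentation·Δb = 3 × (-4) = -12, so new z* = 2182 − 12 = 2170.

2170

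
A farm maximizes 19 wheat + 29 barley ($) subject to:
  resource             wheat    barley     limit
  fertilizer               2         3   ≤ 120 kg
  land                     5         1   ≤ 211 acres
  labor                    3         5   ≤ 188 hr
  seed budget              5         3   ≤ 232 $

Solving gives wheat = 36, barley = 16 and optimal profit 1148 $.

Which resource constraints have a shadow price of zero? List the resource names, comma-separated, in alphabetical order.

fertilizer: 120/120 (binding)
land: 196/211 (slack 15)
labor: 188/188 (binding)
seed budget: 228/232 (slack 4)
By complementary slackness, a constraint with positive slack has shadow price 0 → land, seed budget.

land, seed budget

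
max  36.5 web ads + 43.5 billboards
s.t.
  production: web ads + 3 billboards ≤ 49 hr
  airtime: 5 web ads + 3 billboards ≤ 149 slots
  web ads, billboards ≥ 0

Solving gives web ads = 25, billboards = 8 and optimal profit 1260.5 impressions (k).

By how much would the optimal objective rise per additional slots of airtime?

5.5

Check each constraint at x*: production 49/49 (tight); airtime 149/149 (tight).
From A_Bᵀ y = c: 1·y_production + 5·y_airtime = 36.5; 3·y_production + 3·y_airtime = 43.5.
→ y_production = 9 and y_airtime = 5.5.
Shadow price of airtime = 5.5.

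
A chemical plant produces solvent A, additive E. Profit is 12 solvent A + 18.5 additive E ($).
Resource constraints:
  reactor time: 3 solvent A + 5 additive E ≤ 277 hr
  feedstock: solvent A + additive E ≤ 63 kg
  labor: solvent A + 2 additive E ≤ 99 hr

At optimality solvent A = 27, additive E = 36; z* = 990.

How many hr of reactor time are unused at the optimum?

16

reactor time used = 3·27 + 5·36 = 261; slack = 277 − 261 = 16.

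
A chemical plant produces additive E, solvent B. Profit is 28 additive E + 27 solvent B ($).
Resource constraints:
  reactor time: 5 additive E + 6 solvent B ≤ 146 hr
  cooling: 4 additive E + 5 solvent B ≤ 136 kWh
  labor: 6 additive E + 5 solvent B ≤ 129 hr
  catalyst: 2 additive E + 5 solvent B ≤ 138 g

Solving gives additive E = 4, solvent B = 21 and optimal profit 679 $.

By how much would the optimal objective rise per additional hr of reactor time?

Binding: reactor time and labor. Non-binding: cooling (15 unused), catalyst (25 unused).
Since cooling, catalyst are not tight, their duals are 0.
From A_Bᵀ y = c: 5·y_reactor time + 6·y_labor = 28; 6·y_reactor time + 5·y_labor = 27.
This yields shadow prices y_reactor time = 2, y_labor = 3.
Shadow price of reactor time = 2.

2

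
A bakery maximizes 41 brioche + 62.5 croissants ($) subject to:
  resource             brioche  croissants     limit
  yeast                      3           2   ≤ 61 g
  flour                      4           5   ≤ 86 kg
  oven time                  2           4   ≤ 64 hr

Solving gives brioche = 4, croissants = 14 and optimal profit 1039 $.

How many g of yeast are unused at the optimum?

21

yeast used = 3·4 + 2·14 = 40; slack = 61 − 40 = 21.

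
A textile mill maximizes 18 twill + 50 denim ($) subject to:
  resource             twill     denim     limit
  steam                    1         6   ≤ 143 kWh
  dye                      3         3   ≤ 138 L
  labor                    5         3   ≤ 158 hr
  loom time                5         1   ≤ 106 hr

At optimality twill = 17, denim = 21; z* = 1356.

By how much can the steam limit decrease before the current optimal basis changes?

Binding constraints: steam, loom time. The basis is B = [[1,6],[5,1]] with det -29.
Per unit decrease in steam, x* moves by d = (0.0345, -0.1724).
The basis stays optimal until denim reaches 0; allowable decrease = 121.8 kWh.

121.8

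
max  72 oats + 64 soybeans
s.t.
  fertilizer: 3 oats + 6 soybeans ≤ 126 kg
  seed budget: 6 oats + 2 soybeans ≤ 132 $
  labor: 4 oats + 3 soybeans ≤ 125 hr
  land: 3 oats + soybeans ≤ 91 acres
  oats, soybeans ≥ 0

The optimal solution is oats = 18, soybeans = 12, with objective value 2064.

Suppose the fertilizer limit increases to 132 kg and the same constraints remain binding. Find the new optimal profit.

2112

Check each constraint at x*: fertilizer 126/126 (tight); seed budget 132/132 (tight); labor 108/125 (slack 17); land 66/91 (slack 25).
Slack constraints have shadow price 0 (complementary slackness).
Dual feasibility on the basic columns requires 3·y_fertilizer + 6·y_seed budget = 72, 6·y_fertilizer + 2·y_seed budget = 64.
This yields shadow prices y_fertilizer = 8, y_seed budget = 8.
Δz = y_fertilizer·Δb = 8 × (6) = 48, so new z* = 2064 + 48 = 2112.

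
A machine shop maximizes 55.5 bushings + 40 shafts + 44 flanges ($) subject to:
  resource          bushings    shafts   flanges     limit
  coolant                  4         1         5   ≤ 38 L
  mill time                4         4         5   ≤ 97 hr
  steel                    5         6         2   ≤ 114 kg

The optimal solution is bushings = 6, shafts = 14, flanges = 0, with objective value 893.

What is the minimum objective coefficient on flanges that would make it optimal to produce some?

46

At the optimum: coolant uses 38 of 38 (binding); mill time uses 80 of 97 (slack = 17); steel uses 114 of 114 (binding).
Since mill time is not tight, its dual is 0.
From A_Bᵀ y = c: 4·y_coolant + 5·y_steel = 55.5; 1·y_coolant + 6·y_steel = 40.
Solving: y_coolant = 7, y_steel = 5.5.
flanges enters the basis when its profit ≥ yᵀa₃ = 7·5 + 5.5·2 = 46.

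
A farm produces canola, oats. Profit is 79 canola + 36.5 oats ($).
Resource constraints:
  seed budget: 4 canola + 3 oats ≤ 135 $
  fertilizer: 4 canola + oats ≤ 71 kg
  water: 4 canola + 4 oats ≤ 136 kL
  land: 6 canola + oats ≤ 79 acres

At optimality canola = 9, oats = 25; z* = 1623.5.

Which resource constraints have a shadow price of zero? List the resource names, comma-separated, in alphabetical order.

seed budget: 111/135 (slack 24)
fertilizer: 61/71 (slack 10)
water: 136/136 (binding)
land: 79/79 (binding)
By complementary slackness, a constraint with positive slack has shadow price 0 → fertilizer, seed budget.

fertilizer, seed budget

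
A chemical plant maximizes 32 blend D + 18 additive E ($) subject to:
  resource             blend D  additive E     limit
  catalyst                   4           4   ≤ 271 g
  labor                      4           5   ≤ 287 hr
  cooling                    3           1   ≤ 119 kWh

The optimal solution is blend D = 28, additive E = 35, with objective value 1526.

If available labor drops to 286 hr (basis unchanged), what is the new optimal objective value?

1524

At the optimum: catalyst uses 252 of 271 (slack = 19); labor uses 287 of 287 (binding); cooling uses 119 of 119 (binding).
By complementary slackness, y = 0 for the non-binding constraint.
Dual feasibility on the basic columns requires 4·y_labor + 3·y_cooling = 32, 5·y_labor + 1·y_cooling = 18.
This yields shadow prices y_labor = 2, y_cooling = 8.
Δz = y_labor·Δb = 2 × (-1) = -2, so new z* = 1526 − 2 = 1524.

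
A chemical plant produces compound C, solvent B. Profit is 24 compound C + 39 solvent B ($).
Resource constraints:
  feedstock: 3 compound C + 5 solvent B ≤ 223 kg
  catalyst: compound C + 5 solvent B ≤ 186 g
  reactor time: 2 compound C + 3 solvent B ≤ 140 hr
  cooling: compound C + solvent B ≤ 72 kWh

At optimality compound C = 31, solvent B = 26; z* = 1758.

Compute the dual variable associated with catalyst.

Check each constraint at x*: feedstock 223/223 (tight); catalyst 161/186 (slack 25); reactor time 140/140 (tight); cooling 57/72 (slack 15).
Since catalyst, cooling are not tight, their duals are 0.
From A_Bᵀ y = c: 3·y_feedstock + 2·y_reactor time = 24; 5·y_feedstock + 3·y_reactor time = 39.
This yields shadow prices y_feedstock = 6, y_reactor time = 3.
Shadow price of catalyst = 0.

0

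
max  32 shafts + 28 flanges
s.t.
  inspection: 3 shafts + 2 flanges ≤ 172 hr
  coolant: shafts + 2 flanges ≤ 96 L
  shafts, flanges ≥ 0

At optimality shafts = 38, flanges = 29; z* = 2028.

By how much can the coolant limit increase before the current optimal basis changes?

76

Binding constraints: inspection, coolant. The basis is B = [[3,2],[1,2]] with det 4.
Per unit increase in coolant, x* moves by d = (-0.5, 0.75).
The basis stays optimal until shafts reaches 0; allowable increase = 76 L.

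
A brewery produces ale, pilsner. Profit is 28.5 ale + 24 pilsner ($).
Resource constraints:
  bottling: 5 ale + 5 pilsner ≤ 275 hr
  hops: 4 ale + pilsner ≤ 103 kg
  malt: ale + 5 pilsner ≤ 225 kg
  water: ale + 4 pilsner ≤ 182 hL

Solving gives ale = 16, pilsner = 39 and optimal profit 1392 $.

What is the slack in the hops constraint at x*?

0

hops used = 4·16 + 1·39 = 103; slack = 103 − 103 = 0.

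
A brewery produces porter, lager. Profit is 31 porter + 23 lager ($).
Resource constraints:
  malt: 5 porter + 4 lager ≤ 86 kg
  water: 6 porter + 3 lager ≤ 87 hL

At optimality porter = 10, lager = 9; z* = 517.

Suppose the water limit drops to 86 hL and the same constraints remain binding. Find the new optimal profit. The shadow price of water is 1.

516

Δb = -1, so new z* = 517 + (1)·(-1) = 517 − 1 = 516.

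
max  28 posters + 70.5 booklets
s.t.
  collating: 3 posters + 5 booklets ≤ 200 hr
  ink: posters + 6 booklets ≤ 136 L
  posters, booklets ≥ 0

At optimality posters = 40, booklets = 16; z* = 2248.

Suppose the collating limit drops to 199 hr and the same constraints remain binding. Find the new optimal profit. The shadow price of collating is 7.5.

Δb = -1, so new z* = 2248 + (7.5)·(-1) = 2248 − 7.5 = 2240.5.

2240.5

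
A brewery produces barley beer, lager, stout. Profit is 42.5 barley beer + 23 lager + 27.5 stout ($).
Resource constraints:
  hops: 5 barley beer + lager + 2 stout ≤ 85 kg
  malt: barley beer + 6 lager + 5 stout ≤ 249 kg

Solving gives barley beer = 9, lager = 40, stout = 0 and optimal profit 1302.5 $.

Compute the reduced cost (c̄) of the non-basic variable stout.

Check each constraint at x*: hops 85/85 (tight); malt 249/249 (tight).
From A_Bᵀ y = c: 5·y_hops + 1·y_malt = 42.5; 1·y_hops + 6·y_malt = 23.
→ y_hops = 8 and y_malt = 2.5.
Reduced cost of stout: c₃ − yᵀa₃ = 27.5 − (8·2 + 2.5·5) = 27.5 − 28.5 = -1.

-1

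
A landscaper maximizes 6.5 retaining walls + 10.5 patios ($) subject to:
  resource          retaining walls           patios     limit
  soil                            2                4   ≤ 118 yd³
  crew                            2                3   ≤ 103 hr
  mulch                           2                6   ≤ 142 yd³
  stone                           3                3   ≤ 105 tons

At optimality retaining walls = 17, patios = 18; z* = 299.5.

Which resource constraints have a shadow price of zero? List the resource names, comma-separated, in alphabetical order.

soil: 106/118 (slack 12)
crew: 88/103 (slack 15)
mulch: 142/142 (binding)
stone: 105/105 (binding)
By complementary slackness, a constraint with positive slack has shadow price 0 → crew, soil.

crew, soil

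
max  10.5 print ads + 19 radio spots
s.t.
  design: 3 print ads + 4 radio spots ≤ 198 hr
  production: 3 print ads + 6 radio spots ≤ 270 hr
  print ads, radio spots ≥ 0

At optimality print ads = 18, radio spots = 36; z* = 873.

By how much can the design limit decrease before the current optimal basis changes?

18

Binding constraints: design, production. The basis is B = [[3,4],[3,6]] with det 6.
Per unit decrease in design, x* moves by d = (-1, 0.5).
The basis stays optimal until print ads reaches 0; allowable decrease = 18 hr.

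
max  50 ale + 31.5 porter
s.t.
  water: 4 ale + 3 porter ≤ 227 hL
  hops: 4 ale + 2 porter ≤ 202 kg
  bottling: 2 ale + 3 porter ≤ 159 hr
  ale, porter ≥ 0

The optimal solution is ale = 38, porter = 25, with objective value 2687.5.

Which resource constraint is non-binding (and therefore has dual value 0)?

water: 227/227 (binding)
hops: 202/202 (binding)
bottling: 151/159 (slack 8)
By complementary slackness, a constraint with positive slack has shadow price 0 → bottling.

bottling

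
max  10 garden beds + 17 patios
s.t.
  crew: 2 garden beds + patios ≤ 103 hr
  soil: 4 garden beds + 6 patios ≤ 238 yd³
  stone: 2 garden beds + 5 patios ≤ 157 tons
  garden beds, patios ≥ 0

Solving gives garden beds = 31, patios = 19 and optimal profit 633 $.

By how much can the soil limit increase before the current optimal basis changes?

22

Binding constraints: soil, stone. The basis is B = [[4,6],[2,5]] with det 8.
Per unit increase in soil, x* moves by d = (0.625, -0.25).
The basis stays optimal until crew becomes binding; allowable increase = 22 yd³.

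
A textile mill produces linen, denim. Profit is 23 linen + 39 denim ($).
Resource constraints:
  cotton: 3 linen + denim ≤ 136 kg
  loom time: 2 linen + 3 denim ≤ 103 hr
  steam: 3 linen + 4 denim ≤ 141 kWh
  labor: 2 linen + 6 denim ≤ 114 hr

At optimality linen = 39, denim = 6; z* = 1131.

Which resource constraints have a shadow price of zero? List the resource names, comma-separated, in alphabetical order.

cotton, loom time

cotton: 123/136 (slack 13)
loom time: 96/103 (slack 7)
steam: 141/141 (binding)
labor: 114/114 (binding)
By complementary slackness, a constraint with positive slack has shadow price 0 → cotton, loom time.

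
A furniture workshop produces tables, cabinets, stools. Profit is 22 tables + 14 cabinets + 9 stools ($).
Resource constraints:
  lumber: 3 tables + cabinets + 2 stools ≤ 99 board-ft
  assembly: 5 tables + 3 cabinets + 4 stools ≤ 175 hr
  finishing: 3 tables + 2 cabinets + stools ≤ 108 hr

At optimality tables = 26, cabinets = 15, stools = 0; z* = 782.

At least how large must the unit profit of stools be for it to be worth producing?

Binding: assembly and finishing. Non-binding: lumber (6 unused).
By complementary slackness, y = 0 for the non-binding constraint.
Dual feasibility on the basic columns requires 5·y_assembly + 3·y_finishing = 22, 3·y_assembly + 2·y_finishing = 14.
→ y_assembly = 2 and y_finishing = 4.
stools enters the basis when its profit ≥ yᵀa₃ = 2·4 + 4·1 = 12.

12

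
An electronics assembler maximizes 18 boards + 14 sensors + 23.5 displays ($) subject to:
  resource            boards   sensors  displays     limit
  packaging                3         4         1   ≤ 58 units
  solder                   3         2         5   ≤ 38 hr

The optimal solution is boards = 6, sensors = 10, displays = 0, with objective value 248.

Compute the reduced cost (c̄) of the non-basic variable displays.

At the optimum: packaging uses 58 of 58 (binding); solder uses 38 of 38 (binding).
Dual feasibility on the basic columns requires 3·y_packaging + 3·y_solder = 18, 4·y_packaging + 2·y_solder = 14.
Solving: y_packaging = 1, y_solder = 5.
Reduced cost of displays: c₃ − yᵀa₃ = 23.5 − (1·1 + 5·5) = 23.5 − 26 = -2.5.

-2.5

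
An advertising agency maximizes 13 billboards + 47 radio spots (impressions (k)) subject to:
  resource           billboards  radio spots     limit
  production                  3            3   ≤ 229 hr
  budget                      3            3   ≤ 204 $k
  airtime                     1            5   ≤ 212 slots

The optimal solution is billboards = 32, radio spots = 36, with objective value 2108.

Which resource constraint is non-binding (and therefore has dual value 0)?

production

production: 204/229 (slack 25)
budget: 204/204 (binding)
airtime: 212/212 (binding)
By complementary slackness, a constraint with positive slack has shadow price 0 → production.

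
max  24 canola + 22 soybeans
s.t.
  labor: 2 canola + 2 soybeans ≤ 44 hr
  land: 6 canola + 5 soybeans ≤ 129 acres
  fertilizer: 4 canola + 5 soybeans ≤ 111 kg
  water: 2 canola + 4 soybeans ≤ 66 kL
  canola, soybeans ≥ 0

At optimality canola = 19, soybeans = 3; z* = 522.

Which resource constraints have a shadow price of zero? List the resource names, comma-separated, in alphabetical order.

fertilizer, water

labor: 44/44 (binding)
land: 129/129 (binding)
fertilizer: 91/111 (slack 20)
water: 50/66 (slack 16)
By complementary slackness, a constraint with positive slack has shadow price 0 → fertilizer, water.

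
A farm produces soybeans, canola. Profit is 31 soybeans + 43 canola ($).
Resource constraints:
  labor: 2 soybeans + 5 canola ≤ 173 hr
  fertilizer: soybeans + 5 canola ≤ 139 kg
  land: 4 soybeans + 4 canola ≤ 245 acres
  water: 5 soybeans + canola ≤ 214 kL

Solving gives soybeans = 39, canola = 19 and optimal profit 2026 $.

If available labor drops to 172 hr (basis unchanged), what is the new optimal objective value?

At the optimum: labor uses 173 of 173 (binding); fertilizer uses 134 of 139 (slack = 5); land uses 232 of 245 (slack = 13); water uses 214 of 214 (binding).
Slack constraints have shadow price 0 (complementary slackness).
Dual feasibility on the basic columns requires 2·y_labor + 5·y_water = 31, 5·y_labor + 1·y_water = 43.
→ y_labor = 8 and y_water = 3.
Δz = y_labor·Δb = 8 × (-1) = -8, so new z* = 2026 − 8 = 2018.

2018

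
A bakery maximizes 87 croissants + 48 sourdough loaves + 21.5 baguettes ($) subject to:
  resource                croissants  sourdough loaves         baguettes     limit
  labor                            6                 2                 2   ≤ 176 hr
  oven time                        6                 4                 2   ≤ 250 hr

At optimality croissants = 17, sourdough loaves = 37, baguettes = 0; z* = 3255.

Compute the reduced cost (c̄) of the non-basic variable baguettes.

-7.5

Both labor and oven time are binding at x*.
From A_Bᵀ y = c: 6·y_labor + 6·y_oven time = 87; 2·y_labor + 4·y_oven time = 48.
This yields shadow prices y_labor = 5, y_oven time = 9.5.
Reduced cost of baguettes: c₃ − yᵀa₃ = 21.5 − (5·2 + 9.5·2) = 21.5 − 29 = -7.5.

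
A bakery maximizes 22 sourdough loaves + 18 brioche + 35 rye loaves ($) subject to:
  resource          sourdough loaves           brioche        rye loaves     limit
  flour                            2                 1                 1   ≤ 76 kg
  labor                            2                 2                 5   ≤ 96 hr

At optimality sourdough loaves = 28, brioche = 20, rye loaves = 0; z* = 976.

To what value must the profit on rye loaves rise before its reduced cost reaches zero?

39

Check each constraint at x*: flour 76/76 (tight); labor 96/96 (tight).
Dual feasibility on the basic columns requires 2·y_flour + 2·y_labor = 22, 1·y_flour + 2·y_labor = 18.
Solving: y_flour = 4, y_labor = 7.
rye loaves enters the basis when its profit ≥ yᵀa₃ = 4·1 + 7·5 = 39.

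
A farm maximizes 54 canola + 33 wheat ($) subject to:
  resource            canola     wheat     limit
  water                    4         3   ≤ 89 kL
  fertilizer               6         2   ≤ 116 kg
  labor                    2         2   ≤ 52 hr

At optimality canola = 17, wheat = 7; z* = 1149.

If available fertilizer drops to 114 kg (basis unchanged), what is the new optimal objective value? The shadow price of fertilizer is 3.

1143

Δb = -2, so new z* = 1149 + (3)·(-2) = 1149 − 6 = 1143.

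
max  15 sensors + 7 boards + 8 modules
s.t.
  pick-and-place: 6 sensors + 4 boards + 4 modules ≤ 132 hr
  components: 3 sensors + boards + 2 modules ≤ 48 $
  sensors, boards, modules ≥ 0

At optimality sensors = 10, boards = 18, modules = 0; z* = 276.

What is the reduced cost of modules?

Check each constraint at x*: pick-and-place 132/132 (tight); components 48/48 (tight).
From A_Bᵀ y = c: 6·y_pick-and-place + 3·y_components = 15; 4·y_pick-and-place + 1·y_components = 7.
Solving: y_pick-and-place = 1, y_components = 3.
Reduced cost of modules: c₃ − yᵀa₃ = 8 − (1·4 + 3·2) = 8 − 10 = -2.

-2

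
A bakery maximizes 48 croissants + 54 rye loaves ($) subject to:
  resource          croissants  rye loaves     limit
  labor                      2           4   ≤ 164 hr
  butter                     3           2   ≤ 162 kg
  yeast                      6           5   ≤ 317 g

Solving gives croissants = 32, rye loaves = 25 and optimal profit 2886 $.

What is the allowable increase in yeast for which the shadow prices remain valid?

Binding constraints: labor, yeast. The basis is B = [[2,4],[6,5]] with det -14.
Per unit increase in yeast, x* moves by d = (0.2857, -0.1429).
The basis stays optimal until butter becomes binding; allowable increase = 28 g.

28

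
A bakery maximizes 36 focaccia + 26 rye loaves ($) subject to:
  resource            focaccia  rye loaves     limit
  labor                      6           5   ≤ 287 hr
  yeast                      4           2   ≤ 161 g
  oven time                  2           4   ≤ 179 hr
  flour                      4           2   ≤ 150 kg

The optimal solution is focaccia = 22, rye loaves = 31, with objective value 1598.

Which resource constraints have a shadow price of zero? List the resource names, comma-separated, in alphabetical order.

labor: 287/287 (binding)
yeast: 150/161 (slack 11)
oven time: 168/179 (slack 11)
flour: 150/150 (binding)
By complementary slackness, a constraint with positive slack has shadow price 0 → oven time, yeast.

oven time, yeast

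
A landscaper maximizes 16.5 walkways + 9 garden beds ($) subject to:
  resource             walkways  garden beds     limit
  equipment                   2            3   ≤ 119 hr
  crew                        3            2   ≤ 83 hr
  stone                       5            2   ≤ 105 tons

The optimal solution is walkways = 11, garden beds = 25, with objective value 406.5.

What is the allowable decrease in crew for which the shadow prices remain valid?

Binding constraints: crew, stone. The basis is B = [[3,2],[5,2]] with det -4.
Per unit decrease in crew, x* moves by d = (0.5, -1.25).
The basis stays optimal until garden beds reaches 0; allowable decrease = 20 hr.

20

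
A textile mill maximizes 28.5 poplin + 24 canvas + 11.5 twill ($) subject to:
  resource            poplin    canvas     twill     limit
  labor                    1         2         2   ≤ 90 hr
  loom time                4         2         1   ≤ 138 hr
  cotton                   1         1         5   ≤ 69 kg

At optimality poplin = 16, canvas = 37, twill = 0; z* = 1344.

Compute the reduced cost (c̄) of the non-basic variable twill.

-7

Check each constraint at x*: labor 90/90 (tight); loom time 138/138 (tight); cotton 53/69 (slack 16).
Since cotton is not tight, its dual is 0.
The binding rows give the dual system: 1·y_labor + 4·y_loom time = 28.5 and 2·y_labor + 2·y_loom time = 24.
This yields shadow prices y_labor = 6.5, y_loom time = 5.5.
Reduced cost of twill: c₃ − yᵀa₃ = 11.5 − (6.5·2 + 5.5·1) = 11.5 − 18.5 = -7.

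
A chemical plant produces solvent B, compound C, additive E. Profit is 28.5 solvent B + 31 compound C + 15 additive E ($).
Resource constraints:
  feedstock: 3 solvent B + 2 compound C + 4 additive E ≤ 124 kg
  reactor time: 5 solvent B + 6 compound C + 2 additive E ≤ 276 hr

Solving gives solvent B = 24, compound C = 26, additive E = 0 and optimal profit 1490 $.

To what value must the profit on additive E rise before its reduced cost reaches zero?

17

Check each constraint at x*: feedstock 124/124 (tight); reactor time 276/276 (tight).
The binding rows give the dual system: 3·y_feedstock + 5·y_reactor time = 28.5 and 2·y_feedstock + 6·y_reactor time = 31.
This yields shadow prices y_feedstock = 2, y_reactor time = 4.5.
additive E enters the basis when its profit ≥ yᵀa₃ = 2·4 + 4.5·2 = 17.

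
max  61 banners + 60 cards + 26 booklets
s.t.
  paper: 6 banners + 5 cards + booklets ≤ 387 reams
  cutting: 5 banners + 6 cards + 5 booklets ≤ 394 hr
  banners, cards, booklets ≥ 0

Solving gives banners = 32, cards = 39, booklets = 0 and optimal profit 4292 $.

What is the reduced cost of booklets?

-5

Both paper and cutting are binding at x*.
The binding rows give the dual system: 6·y_paper + 5·y_cutting = 61 and 5·y_paper + 6·y_cutting = 60.
This yields shadow prices y_paper = 6, y_cutting = 5.
Reduced cost of booklets: c₃ − yᵀa₃ = 26 − (6·1 + 5·5) = 26 − 31 = -5.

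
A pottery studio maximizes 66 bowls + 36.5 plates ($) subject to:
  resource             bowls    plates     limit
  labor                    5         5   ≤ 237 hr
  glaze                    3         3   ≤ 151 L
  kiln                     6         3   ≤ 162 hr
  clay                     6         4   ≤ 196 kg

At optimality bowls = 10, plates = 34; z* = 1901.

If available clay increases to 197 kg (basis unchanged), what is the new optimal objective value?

1904.5

Binding: kiln and clay. Non-binding: labor (17 unused), glaze (19 unused).
Since labor, glaze are not tight, their duals are 0.
Dual feasibility on the basic columns requires 6·y_kiln + 6·y_clay = 66, 3·y_kiln + 4·y_clay = 36.5.
This yields shadow prices y_kiln = 7.5, y_clay = 3.5.
Δz = y_clay·Δb = 3.5 × (1) = 3.5, so new z* = 1901 + 3.5 = 1904.5.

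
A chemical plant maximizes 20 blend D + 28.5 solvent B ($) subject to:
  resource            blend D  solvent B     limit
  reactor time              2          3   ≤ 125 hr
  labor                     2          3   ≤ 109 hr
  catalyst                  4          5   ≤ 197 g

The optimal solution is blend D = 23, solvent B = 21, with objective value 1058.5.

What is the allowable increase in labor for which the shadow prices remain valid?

9.2

Binding constraints: labor, catalyst. The basis is B = [[2,3],[4,5]] with det -2.
Per unit increase in labor, x* moves by d = (-2.5, 2).
The basis stays optimal until blend D reaches 0; allowable increase = 9.2 hr.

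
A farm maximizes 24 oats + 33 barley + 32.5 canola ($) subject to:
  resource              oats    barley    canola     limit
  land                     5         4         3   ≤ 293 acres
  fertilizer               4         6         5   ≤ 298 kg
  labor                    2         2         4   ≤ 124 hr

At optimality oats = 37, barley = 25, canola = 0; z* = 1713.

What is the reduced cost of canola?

-2

At the optimum: land uses 285 of 293 (slack = 8); fertilizer uses 298 of 298 (binding); labor uses 124 of 124 (binding).
Slack constraints have shadow price 0 (complementary slackness).
The binding rows give the dual system: 4·y_fertilizer + 2·y_labor = 24 and 6·y_fertilizer + 2·y_labor = 33.
→ y_fertilizer = 4.5 and y_labor = 3.
Reduced cost of canola: c₃ − yᵀa₃ = 32.5 − (4.5·5 + 3·4) = 32.5 − 34.5 = -2.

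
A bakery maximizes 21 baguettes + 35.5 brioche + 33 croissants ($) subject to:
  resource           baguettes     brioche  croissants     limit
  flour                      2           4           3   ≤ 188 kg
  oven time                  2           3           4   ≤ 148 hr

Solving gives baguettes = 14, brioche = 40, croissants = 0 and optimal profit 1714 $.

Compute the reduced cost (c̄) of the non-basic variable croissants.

-5

Both flour and oven time are binding at x*.
Dual feasibility on the basic columns requires 2·y_flour + 2·y_oven time = 21, 4·y_flour + 3·y_oven time = 35.5.
This yields shadow prices y_flour = 4, y_oven time = 6.5.
Reduced cost of croissants: c₃ − yᵀa₃ = 33 − (4·3 + 6.5·4) = 33 − 38 = -5.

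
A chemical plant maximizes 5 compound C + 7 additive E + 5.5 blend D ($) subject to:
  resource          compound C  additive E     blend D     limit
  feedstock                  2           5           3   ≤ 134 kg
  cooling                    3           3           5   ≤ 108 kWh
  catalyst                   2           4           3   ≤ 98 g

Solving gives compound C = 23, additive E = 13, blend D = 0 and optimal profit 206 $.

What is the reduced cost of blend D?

Binding: cooling and catalyst. Non-binding: feedstock (23 unused).
Slack constraints have shadow price 0 (complementary slackness).
The binding rows give the dual system: 3·y_cooling + 2·y_catalyst = 5 and 3·y_cooling + 4·y_catalyst = 7.
Solving: y_cooling = 1, y_catalyst = 1.
Reduced cost of blend D: c₃ − yᵀa₃ = 5.5 − (1·5 + 1·3) = 5.5 − 8 = -2.5.

-2.5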